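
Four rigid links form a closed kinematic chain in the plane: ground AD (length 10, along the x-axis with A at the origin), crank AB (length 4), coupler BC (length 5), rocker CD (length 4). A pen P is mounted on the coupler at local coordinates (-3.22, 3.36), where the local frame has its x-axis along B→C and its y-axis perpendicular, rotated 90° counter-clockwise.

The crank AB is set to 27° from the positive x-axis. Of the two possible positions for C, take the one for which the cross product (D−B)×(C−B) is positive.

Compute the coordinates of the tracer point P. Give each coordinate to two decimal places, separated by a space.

A=(0,0), D=(10.00,0)
B = A + 4.00·(cos27°, sin27°) = (3.5640, 1.8160)
|BD| = 6.6873
circle(B,5.00) ∩ circle(D,4.00): a=4.0166, h=2.9778
  candidates: C₊=(8.2383,3.5912) cross=19.913; C₋=(6.6210,-2.1407) cross=-19.913
  mode + wants cross > 0 → take C=(8.2383,3.5912) (cross=19.913)
ex = (C−B)/|BC| = (0.9349,0.3550); ey = (-0.3550,0.9349)
P = B + -3.22·ex + 3.36·ey = (-0.6391,3.8138)

-0.64 3.81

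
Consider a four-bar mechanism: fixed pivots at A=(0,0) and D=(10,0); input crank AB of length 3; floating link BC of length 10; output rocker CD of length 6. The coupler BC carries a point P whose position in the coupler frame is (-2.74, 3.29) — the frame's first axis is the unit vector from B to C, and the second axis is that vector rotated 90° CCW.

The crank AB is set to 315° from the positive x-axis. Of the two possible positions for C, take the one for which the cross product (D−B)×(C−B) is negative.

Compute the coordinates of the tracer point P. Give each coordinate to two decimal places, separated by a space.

0.80 1.95

A=(0,0), D=(10.00,0)
B = A + 3.00·(cos315°, sin315°) = (2.1213, -2.1213)
|BD| = 8.1593
circle(B,10.00) ∩ circle(D,6.00): a=8.0016, h=5.9979
  candidates: C₊=(8.2883,5.7507) cross=48.939; C₋=(11.4071,-5.8327) cross=-48.939
  mode - wants cross < 0 → take C=(11.4071,-5.8327) (cross=-48.939)
ex = (C−B)/|BC| = (0.9286,-0.3711); ey = (0.3711,0.9286)
P = B + -2.74·ex + 3.29·ey = (0.7980,1.9506)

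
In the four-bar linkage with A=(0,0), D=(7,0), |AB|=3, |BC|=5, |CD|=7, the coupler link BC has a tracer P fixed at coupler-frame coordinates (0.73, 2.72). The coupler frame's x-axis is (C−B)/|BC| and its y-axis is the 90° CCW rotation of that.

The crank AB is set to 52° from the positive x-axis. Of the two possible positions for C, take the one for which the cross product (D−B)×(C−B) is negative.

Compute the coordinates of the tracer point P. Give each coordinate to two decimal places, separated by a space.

A=(0,0), D=(7.00,0)
B = A + 3.00·(cos52°, sin52°) = (1.8470, 2.3640)
|BD| = 5.6694
circle(B,5.00) ∩ circle(D,7.00): a=0.7181, h=4.9482
  candidates: C₊=(4.5629,6.5621) cross=28.053; C₋=(0.4364,-2.4329) cross=-28.053
  mode - wants cross < 0 → take C=(0.4364,-2.4329) (cross=-28.053)
ex = (C−B)/|BC| = (-0.2821,-0.9594); ey = (0.9594,-0.2821)
P = B + 0.73·ex + 2.72·ey = (4.2505,0.8963)

4.25 0.90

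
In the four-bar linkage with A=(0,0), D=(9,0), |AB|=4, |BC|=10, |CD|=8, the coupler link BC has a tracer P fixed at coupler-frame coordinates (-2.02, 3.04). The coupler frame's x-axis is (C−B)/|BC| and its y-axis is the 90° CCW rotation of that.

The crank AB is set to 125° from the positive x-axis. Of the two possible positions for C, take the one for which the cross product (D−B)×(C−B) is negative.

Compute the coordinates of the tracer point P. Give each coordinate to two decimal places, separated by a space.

-0.77 6.59

A=(0,0), D=(9.00,0)
B = A + 4.00·(cos125°, sin125°) = (-2.2943, 3.2766)
|BD| = 11.7600
circle(B,10.00) ∩ circle(D,8.00): a=7.4106, h=6.7144
  candidates: C₊=(6.6936,7.6603) cross=78.961; C₋=(2.9521,-5.2367) cross=-78.961
  mode - wants cross < 0 → take C=(2.9521,-5.2367) (cross=-78.961)
ex = (C−B)/|BC| = (0.5246,-0.8513); ey = (0.8513,0.5246)
P = B + -2.02·ex + 3.04·ey = (-0.7660,6.5912)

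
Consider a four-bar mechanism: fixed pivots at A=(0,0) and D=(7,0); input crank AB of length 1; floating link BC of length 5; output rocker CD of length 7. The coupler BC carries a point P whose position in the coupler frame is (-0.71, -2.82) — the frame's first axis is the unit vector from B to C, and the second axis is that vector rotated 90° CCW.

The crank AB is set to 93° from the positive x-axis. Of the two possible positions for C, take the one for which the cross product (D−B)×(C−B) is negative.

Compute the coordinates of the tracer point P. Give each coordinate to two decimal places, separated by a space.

A=(0,0), D=(7.00,0)
B = A + 1.00·(cos93°, sin93°) = (-0.0523, 0.9986)
|BD| = 7.1227
circle(B,5.00) ∩ circle(D,7.00): a=1.8766, h=4.6345
  candidates: C₊=(2.4555,5.3242) cross=33.010; C₋=(1.1559,-3.8532) cross=-33.010
  mode - wants cross < 0 → take C=(1.1559,-3.8532) (cross=-33.010)
ex = (C−B)/|BC| = (0.2417,-0.9704); ey = (0.9704,0.2417)
P = B + -0.71·ex + -2.82·ey = (-2.9603,1.0061)

-2.96 1.01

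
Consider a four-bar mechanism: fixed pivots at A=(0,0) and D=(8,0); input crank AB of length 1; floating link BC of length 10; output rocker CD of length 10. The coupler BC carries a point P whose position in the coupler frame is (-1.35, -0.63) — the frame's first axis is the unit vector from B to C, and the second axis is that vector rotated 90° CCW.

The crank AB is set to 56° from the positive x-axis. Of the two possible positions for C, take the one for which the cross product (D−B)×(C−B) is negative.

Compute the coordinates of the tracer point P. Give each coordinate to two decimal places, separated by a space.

-0.41 1.96

A=(0,0), D=(8.00,0)
B = A + 1.00·(cos56°, sin56°) = (0.5592, 0.8290)
|BD| = 7.4868
circle(B,10.00) ∩ circle(D,10.00): a=3.7434, h=9.2729
  candidates: C₊=(5.3064,9.6304) cross=69.425; C₋=(3.2528,-8.8014) cross=-69.425
  mode - wants cross < 0 → take C=(3.2528,-8.8014) (cross=-69.425)
ex = (C−B)/|BC| = (0.2694,-0.9630); ey = (0.9630,0.2694)
P = B + -1.35·ex + -0.63·ey = (-0.4112,1.9594)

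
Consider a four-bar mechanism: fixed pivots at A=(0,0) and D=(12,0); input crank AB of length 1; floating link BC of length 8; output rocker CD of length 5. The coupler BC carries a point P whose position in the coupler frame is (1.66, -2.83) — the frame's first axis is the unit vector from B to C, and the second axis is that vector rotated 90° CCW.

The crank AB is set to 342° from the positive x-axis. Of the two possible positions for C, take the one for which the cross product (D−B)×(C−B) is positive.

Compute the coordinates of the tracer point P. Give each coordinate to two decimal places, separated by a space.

3.68 -2.13

A=(0,0), D=(12.00,0)
B = A + 1.00·(cos342°, sin342°) = (0.9511, -0.3090)
|BD| = 11.0533
circle(B,8.00) ∩ circle(D,5.00): a=7.2908, h=3.2930
  candidates: C₊=(8.1470,3.1865) cross=36.399; C₋=(8.3311,-3.3969) cross=-36.399
  mode + wants cross > 0 → take C=(8.1470,3.1865) (cross=36.399)
ex = (C−B)/|BC| = (0.8995,0.4369); ey = (-0.4369,0.8995)
P = B + 1.66·ex + -2.83·ey = (3.6808,-2.1292)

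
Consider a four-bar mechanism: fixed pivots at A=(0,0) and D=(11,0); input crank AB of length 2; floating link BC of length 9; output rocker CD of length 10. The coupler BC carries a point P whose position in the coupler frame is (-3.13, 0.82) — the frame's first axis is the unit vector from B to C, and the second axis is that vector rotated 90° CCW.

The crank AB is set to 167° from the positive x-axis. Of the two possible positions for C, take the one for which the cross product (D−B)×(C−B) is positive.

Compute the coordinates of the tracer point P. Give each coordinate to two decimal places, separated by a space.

A=(0,0), D=(11.00,0)
B = A + 2.00·(cos167°, sin167°) = (-1.9487, 0.4499)
|BD| = 12.9566
circle(B,9.00) ∩ circle(D,10.00): a=5.7451, h=6.9278
  candidates: C₊=(4.0334,7.1740) cross=89.760; C₋=(3.5523,-6.6732) cross=-89.760
  mode + wants cross > 0 → take C=(4.0334,7.1740) (cross=89.760)
ex = (C−B)/|BC| = (0.6647,0.7471); ey = (-0.7471,0.6647)
P = B + -3.13·ex + 0.82·ey = (-4.6418,-1.3436)

-4.64 -1.34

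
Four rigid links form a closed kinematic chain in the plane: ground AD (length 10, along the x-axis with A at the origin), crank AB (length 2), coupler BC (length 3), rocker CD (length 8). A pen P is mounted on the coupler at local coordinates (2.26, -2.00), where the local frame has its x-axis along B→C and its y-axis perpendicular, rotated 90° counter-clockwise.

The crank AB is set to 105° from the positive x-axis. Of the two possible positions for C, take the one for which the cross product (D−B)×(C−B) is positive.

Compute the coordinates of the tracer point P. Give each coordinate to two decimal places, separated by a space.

2.11 0.44

A=(0,0), D=(10.00,0)
B = A + 2.00·(cos105°, sin105°) = (-0.5176, 1.9319)
|BD| = 10.6936
circle(B,3.00) ∩ circle(D,8.00): a=2.7752, h=1.1395
  candidates: C₊=(2.4177,2.5513) cross=12.186; C₋=(2.0060,0.3097) cross=-12.186
  mode + wants cross > 0 → take C=(2.4177,2.5513) (cross=12.186)
ex = (C−B)/|BC| = (0.9785,0.2065); ey = (-0.2065,0.9785)
P = B + 2.26·ex + -2.00·ey = (2.1066,0.4416)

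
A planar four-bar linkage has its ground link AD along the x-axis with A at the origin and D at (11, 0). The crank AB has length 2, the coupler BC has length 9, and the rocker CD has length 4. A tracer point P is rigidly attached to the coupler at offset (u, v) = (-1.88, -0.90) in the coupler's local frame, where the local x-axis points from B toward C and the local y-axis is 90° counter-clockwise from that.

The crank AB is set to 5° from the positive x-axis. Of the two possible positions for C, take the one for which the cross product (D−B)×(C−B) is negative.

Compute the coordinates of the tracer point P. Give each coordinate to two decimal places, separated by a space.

A=(0,0), D=(11.00,0)
B = A + 2.00·(cos5°, sin5°) = (1.9924, 0.1743)
|BD| = 9.0093
circle(B,9.00) ∩ circle(D,4.00): a=8.1120, h=3.8981
  candidates: C₊=(10.1783,3.9147) cross=35.119; C₋=(10.0275,-3.8800) cross=-35.119
  mode - wants cross < 0 → take C=(10.0275,-3.8800) (cross=-35.119)
ex = (C−B)/|BC| = (0.8928,-0.4505); ey = (0.4505,0.8928)
P = B + -1.88·ex + -0.90·ey = (-0.0915,0.2177)

-0.09 0.22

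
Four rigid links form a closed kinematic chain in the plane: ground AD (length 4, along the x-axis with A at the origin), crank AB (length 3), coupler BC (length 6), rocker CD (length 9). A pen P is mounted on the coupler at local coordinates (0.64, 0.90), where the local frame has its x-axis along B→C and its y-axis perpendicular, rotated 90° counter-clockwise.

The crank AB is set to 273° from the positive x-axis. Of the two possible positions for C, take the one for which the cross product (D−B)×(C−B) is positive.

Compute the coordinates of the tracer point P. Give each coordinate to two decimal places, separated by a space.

A=(0,0), D=(4.00,0)
B = A + 3.00·(cos273°, sin273°) = (0.1570, -2.9959)
|BD| = 4.8728
circle(B,6.00) ∩ circle(D,9.00): a=-2.1811, h=5.5895
  candidates: C₊=(-4.9997,0.0714) cross=27.236; C₋=(1.8734,-8.7451) cross=-27.236
  mode + wants cross > 0 → take C=(-4.9997,0.0714) (cross=27.236)
ex = (C−B)/|BC| = (-0.8595,0.5112); ey = (-0.5112,-0.8595)
P = B + 0.64·ex + 0.90·ey = (-0.8531,-3.4422)

-0.85 -3.44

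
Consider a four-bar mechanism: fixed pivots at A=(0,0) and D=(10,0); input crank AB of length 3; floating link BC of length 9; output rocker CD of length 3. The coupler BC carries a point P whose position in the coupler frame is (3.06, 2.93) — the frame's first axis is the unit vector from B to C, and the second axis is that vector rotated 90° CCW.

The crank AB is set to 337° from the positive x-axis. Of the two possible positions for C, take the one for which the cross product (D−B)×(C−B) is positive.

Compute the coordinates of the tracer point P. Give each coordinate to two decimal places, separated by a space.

4.17 2.82

A=(0,0), D=(10.00,0)
B = A + 3.00·(cos337°, sin337°) = (2.7615, -1.1722)
|BD| = 7.3328
circle(B,9.00) ∩ circle(D,3.00): a=8.5759, h=2.7303
  candidates: C₊=(10.7906,2.8939) cross=20.021; C₋=(11.6635,-2.4965) cross=-20.021
  mode + wants cross > 0 → take C=(10.7906,2.8939) (cross=20.021)
ex = (C−B)/|BC| = (0.8921,0.4518); ey = (-0.4518,0.8921)
P = B + 3.06·ex + 2.93·ey = (4.1677,2.8242)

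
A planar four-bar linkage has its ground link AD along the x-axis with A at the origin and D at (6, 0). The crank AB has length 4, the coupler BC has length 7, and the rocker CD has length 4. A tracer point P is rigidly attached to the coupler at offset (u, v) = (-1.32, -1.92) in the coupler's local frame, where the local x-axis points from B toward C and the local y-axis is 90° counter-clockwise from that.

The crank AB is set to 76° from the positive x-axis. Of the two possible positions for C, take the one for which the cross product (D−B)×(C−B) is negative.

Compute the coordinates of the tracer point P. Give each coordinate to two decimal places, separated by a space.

-1.27 4.55

A=(0,0), D=(6.00,0)
B = A + 4.00·(cos76°, sin76°) = (0.9677, 3.8812)
|BD| = 6.3551
circle(B,7.00) ∩ circle(D,4.00): a=5.7739, h=3.9575
  candidates: C₊=(7.9567,3.4888) cross=25.151; C₋=(3.1228,-2.7788) cross=-25.151
  mode - wants cross < 0 → take C=(3.1228,-2.7788) (cross=-25.151)
ex = (C−B)/|BC| = (0.3079,-0.9514); ey = (0.9514,0.3079)
P = B + -1.32·ex + -1.92·ey = (-1.2654,4.5459)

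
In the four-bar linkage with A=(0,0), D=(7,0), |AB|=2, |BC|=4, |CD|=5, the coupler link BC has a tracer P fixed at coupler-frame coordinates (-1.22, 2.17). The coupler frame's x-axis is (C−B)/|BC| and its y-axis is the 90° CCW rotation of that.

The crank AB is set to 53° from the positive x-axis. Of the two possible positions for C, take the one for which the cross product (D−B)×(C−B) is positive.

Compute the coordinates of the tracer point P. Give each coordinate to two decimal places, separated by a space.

-1.13 2.47

A=(0,0), D=(7.00,0)
B = A + 2.00·(cos53°, sin53°) = (1.2036, 1.5973)
|BD| = 6.0124
circle(B,4.00) ∩ circle(D,5.00): a=2.2578, h=3.3019
  candidates: C₊=(4.2574,4.1807) cross=19.852; C₋=(2.5031,-2.1858) cross=-19.852
  mode + wants cross > 0 → take C=(4.2574,4.1807) (cross=19.852)
ex = (C−B)/|BC| = (0.7635,0.6459); ey = (-0.6459,0.7635)
P = B + -1.22·ex + 2.17·ey = (-1.1293,2.4660)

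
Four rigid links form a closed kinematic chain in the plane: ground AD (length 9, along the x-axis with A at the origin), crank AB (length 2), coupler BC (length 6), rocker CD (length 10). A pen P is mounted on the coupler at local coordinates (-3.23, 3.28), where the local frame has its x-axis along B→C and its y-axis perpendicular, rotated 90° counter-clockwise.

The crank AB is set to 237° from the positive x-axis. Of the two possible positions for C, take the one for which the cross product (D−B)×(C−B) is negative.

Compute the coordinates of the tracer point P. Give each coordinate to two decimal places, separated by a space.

0.23 2.73

A=(0,0), D=(9.00,0)
B = A + 2.00·(cos237°, sin237°) = (-1.0893, -1.6773)
|BD| = 10.2278
circle(B,6.00) ∩ circle(D,10.00): a=1.9851, h=5.6621
  candidates: C₊=(-0.0596,4.2336) cross=57.910; C₋=(1.7976,-6.9372) cross=-57.910
  mode - wants cross < 0 → take C=(1.7976,-6.9372) (cross=-57.910)
ex = (C−B)/|BC| = (0.4811,-0.8766); ey = (0.8766,0.4811)
P = B + -3.23·ex + 3.28·ey = (0.2320,2.7324)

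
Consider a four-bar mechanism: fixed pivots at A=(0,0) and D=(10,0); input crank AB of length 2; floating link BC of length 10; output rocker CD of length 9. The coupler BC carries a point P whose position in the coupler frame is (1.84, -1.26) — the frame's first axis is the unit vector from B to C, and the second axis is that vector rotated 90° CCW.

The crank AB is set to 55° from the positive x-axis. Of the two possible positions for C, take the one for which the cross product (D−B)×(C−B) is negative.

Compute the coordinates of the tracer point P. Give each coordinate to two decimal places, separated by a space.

A=(0,0), D=(10.00,0)
B = A + 2.00·(cos55°, sin55°) = (1.1472, 1.6383)
|BD| = 9.0032
circle(B,10.00) ∩ circle(D,9.00): a=5.5568, h=8.3140
  candidates: C₊=(8.1240,8.8023) cross=74.852; C₋=(5.0982,-7.5480) cross=-74.852
  mode - wants cross < 0 → take C=(5.0982,-7.5480) (cross=-74.852)
ex = (C−B)/|BC| = (0.3951,-0.9186); ey = (0.9186,0.3951)
P = B + 1.84·ex + -1.26·ey = (0.7167,-0.5498)

0.72 -0.55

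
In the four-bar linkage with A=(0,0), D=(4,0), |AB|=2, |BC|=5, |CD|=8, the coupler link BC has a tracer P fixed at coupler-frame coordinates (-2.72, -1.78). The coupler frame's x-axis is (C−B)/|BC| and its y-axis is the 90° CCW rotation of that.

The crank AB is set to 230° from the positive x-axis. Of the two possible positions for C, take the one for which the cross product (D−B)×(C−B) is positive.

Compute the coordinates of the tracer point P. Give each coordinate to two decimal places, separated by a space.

1.49 -3.23

A=(0,0), D=(4.00,0)
B = A + 2.00·(cos230°, sin230°) = (-1.2856, -1.5321)
|BD| = 5.5031
circle(B,5.00) ∩ circle(D,8.00): a=-0.7919, h=4.9369
  candidates: C₊=(-3.4206,2.9892) cross=27.168; C₋=(-0.6717,-6.4943) cross=-27.168
  mode + wants cross > 0 → take C=(-3.4206,2.9892) (cross=27.168)
ex = (C−B)/|BC| = (-0.4270,0.9043); ey = (-0.9043,-0.4270)
P = B + -2.72·ex + -1.78·ey = (1.4854,-3.2316)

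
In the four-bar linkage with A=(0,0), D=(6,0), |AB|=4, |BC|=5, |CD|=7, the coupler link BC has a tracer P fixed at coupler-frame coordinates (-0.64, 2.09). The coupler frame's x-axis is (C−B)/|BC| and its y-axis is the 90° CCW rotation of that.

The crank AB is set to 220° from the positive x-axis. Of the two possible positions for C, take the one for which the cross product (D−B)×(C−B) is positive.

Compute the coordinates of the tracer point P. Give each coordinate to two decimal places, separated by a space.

-5.21 -2.17

A=(0,0), D=(6.00,0)
B = A + 4.00·(cos220°, sin220°) = (-3.0642, -2.5712)
|BD| = 9.4218
circle(B,5.00) ∩ circle(D,7.00): a=3.4373, h=3.6312
  candidates: C₊=(-0.7483,1.8602) cross=34.212; C₋=(1.2335,-5.1265) cross=-34.212
  mode + wants cross > 0 → take C=(-0.7483,1.8602) (cross=34.212)
ex = (C−B)/|BC| = (0.4632,0.8863); ey = (-0.8863,0.4632)
P = B + -0.64·ex + 2.09·ey = (-5.2129,-2.1703)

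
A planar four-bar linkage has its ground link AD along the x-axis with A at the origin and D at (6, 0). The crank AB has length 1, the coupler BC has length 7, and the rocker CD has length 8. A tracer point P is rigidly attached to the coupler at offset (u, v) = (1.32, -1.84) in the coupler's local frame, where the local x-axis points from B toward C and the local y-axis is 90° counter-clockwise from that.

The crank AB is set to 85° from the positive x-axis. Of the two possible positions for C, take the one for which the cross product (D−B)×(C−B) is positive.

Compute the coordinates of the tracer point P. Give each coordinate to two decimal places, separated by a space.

A=(0,0), D=(6.00,0)
B = A + 1.00·(cos85°, sin85°) = (0.0872, 0.9962)
|BD| = 5.9962
circle(B,7.00) ∩ circle(D,8.00): a=1.7473, h=6.7784
  candidates: C₊=(2.9363,7.3901) cross=40.645; C₋=(0.6840,-5.9783) cross=-40.645
  mode + wants cross > 0 → take C=(2.9363,7.3901) (cross=40.645)
ex = (C−B)/|BC| = (0.4070,0.9134); ey = (-0.9134,0.4070)
P = B + 1.32·ex + -1.84·ey = (2.3051,1.4530)

2.31 1.45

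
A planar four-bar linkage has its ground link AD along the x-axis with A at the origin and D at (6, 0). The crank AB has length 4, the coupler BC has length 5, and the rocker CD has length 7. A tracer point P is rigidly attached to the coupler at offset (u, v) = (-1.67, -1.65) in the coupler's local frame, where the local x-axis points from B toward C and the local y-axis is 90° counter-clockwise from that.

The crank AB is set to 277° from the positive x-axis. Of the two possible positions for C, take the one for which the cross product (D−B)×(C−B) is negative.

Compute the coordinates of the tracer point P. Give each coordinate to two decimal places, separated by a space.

A=(0,0), D=(6.00,0)
B = A + 4.00·(cos277°, sin277°) = (0.4875, -3.9702)
|BD| = 6.7934
circle(B,5.00) ∩ circle(D,7.00): a=1.6303, h=4.7268
  candidates: C₊=(-0.9520,0.8181) cross=32.111; C₋=(4.5728,-6.8530) cross=-32.111
  mode - wants cross < 0 → take C=(4.5728,-6.8530) (cross=-32.111)
ex = (C−B)/|BC| = (0.8171,-0.5766); ey = (0.5766,0.8171)
P = B + -1.67·ex + -1.65·ey = (-1.8283,-4.3555)

-1.83 -4.36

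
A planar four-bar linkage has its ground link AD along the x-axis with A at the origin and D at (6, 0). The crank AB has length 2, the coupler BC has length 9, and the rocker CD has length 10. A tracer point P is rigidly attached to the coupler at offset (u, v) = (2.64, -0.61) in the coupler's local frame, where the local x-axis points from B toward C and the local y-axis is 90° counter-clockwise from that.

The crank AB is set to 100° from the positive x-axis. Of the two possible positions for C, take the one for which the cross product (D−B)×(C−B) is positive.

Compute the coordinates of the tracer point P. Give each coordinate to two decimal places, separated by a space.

1.48 3.97

A=(0,0), D=(6.00,0)
B = A + 2.00·(cos100°, sin100°) = (-0.3473, 1.9696)
|BD| = 6.6459
circle(B,9.00) ∩ circle(D,10.00): a=1.8935, h=8.7986
  candidates: C₊=(4.0687,9.8117) cross=58.474; C₋=(-1.1465,-6.9948) cross=-58.474
  mode + wants cross > 0 → take C=(4.0687,9.8117) (cross=58.474)
ex = (C−B)/|BC| = (0.4907,0.8713); ey = (-0.8713,0.4907)
P = B + 2.64·ex + -0.61·ey = (1.4796,3.9707)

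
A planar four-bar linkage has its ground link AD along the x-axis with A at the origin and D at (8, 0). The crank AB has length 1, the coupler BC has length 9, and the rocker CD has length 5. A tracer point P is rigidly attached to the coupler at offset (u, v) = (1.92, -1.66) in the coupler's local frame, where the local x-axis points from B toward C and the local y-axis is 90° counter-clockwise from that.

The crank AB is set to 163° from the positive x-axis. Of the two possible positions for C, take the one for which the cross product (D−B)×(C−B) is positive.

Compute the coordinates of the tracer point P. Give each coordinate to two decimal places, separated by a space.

A=(0,0), D=(8.00,0)
B = A + 1.00·(cos163°, sin163°) = (-0.9563, 0.2924)
|BD| = 8.9611
circle(B,9.00) ∩ circle(D,5.00): a=7.6052, h=4.8126
  candidates: C₊=(6.8018,4.8543) cross=43.126; C₋=(6.4878,-4.7658) cross=-43.126
  mode + wants cross > 0 → take C=(6.8018,4.8543) (cross=43.126)
ex = (C−B)/|BC| = (0.8620,0.5069); ey = (-0.5069,0.8620)
P = B + 1.92·ex + -1.66·ey = (1.5402,-0.1654)

1.54 -0.17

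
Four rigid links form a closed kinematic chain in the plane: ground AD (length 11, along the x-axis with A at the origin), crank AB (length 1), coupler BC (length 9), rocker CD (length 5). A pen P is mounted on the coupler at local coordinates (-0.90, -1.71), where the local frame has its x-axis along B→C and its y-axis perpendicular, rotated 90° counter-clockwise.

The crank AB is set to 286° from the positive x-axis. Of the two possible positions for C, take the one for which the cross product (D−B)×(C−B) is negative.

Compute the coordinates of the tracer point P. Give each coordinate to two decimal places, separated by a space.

A=(0,0), D=(11.00,0)
B = A + 1.00·(cos286°, sin286°) = (0.2756, -0.9613)
|BD| = 10.7674
circle(B,9.00) ∩ circle(D,5.00): a=7.9841, h=4.1538
  candidates: C₊=(7.8571,3.8887) cross=44.725; C₋=(8.5987,-4.3856) cross=-44.725
  mode - wants cross < 0 → take C=(8.5987,-4.3856) (cross=-44.725)
ex = (C−B)/|BC| = (0.9248,-0.3805); ey = (0.3805,0.9248)
P = B + -0.90·ex + -1.71·ey = (-1.2073,-2.2002)

-1.21 -2.20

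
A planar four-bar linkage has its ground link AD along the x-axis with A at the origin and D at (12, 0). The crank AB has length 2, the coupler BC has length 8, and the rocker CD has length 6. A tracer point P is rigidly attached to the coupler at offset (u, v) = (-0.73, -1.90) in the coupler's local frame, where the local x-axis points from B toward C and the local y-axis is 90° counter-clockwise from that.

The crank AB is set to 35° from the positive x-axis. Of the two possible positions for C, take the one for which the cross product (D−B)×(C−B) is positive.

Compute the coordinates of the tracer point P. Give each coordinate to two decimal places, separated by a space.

1.91 -0.87

A=(0,0), D=(12.00,0)
B = A + 2.00·(cos35°, sin35°) = (1.6383, 1.1472)
|BD| = 10.4250
circle(B,8.00) ∩ circle(D,6.00): a=6.5554, h=4.5855
  candidates: C₊=(8.6585,4.9834) cross=47.803; C₋=(7.6493,-4.1318) cross=-47.803
  mode + wants cross > 0 → take C=(8.6585,4.9834) (cross=47.803)
ex = (C−B)/|BC| = (0.8775,0.4795); ey = (-0.4795,0.8775)
P = B + -0.73·ex + -1.90·ey = (1.9088,-0.8702)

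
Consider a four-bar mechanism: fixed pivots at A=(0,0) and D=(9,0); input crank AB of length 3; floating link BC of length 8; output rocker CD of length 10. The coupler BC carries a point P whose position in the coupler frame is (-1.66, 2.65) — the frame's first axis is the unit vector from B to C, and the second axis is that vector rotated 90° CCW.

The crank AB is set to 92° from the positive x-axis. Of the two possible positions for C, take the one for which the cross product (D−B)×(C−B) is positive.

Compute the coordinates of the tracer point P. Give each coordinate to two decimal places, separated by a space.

A=(0,0), D=(9.00,0)
B = A + 3.00·(cos92°, sin92°) = (-0.1047, 2.9982)
|BD| = 9.5856
circle(B,8.00) ∩ circle(D,10.00): a=2.9150, h=7.4500
  candidates: C₊=(4.9943,9.1626) cross=71.413; C₋=(0.3339,-4.9898) cross=-71.413
  mode + wants cross > 0 → take C=(4.9943,9.1626) (cross=71.413)
ex = (C−B)/|BC| = (0.6374,0.7706); ey = (-0.7706,0.6374)
P = B + -1.66·ex + 2.65·ey = (-3.2047,3.4081)

-3.20 3.41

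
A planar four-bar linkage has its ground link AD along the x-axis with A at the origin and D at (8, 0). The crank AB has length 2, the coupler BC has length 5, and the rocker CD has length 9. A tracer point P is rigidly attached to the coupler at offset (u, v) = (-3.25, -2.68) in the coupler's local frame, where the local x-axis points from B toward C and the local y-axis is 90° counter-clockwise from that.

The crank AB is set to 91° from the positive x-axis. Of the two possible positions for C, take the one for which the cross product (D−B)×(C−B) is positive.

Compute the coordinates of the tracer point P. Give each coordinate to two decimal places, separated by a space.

1.18 -2.03

A=(0,0), D=(8.00,0)
B = A + 2.00·(cos91°, sin91°) = (-0.0349, 1.9997)
|BD| = 8.2800
circle(B,5.00) ∩ circle(D,9.00): a=0.7584, h=4.9422
  candidates: C₊=(1.8946,6.6124) cross=40.921; C₋=(-0.4926,-2.9793) cross=-40.921
  mode + wants cross > 0 → take C=(1.8946,6.6124) (cross=40.921)
ex = (C−B)/|BC| = (0.3859,0.9225); ey = (-0.9225,0.3859)
P = B + -3.25·ex + -2.68·ey = (1.1833,-2.0328)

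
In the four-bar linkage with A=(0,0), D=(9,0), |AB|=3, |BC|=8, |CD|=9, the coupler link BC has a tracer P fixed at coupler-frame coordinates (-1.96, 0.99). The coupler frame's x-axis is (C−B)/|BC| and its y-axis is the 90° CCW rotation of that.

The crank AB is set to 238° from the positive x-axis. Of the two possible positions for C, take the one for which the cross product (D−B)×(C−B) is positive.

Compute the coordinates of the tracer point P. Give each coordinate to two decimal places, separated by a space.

A=(0,0), D=(9.00,0)
B = A + 3.00·(cos238°, sin238°) = (-1.5898, -2.5441)
|BD| = 10.8911
circle(B,8.00) ∩ circle(D,9.00): a=4.6651, h=6.4990
  candidates: C₊=(1.4281,4.8648) cross=70.781; C₋=(4.4644,-7.7736) cross=-70.781
  mode + wants cross > 0 → take C=(1.4281,4.8648) (cross=70.781)
ex = (C−B)/|BC| = (0.3772,0.9261); ey = (-0.9261,0.3772)
P = B + -1.96·ex + 0.99·ey = (-3.2460,-3.9859)

-3.25 -3.99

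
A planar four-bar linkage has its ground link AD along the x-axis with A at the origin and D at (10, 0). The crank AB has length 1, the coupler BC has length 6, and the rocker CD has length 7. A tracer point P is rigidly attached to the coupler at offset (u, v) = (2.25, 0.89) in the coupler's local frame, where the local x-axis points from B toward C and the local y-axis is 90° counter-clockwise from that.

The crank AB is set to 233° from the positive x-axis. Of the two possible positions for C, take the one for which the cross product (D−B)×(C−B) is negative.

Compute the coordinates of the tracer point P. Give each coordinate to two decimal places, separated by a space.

1.76 -1.32

A=(0,0), D=(10.00,0)
B = A + 1.00·(cos233°, sin233°) = (-0.6018, -0.7986)
|BD| = 10.6319
circle(B,6.00) ∩ circle(D,7.00): a=4.7046, h=3.7239
  candidates: C₊=(3.8097,3.2681) cross=39.592; C₋=(4.3692,-4.1586) cross=-39.592
  mode - wants cross < 0 → take C=(4.3692,-4.1586) (cross=-39.592)
ex = (C−B)/|BC| = (0.8285,-0.5600); ey = (0.5600,0.8285)
P = B + 2.25·ex + 0.89·ey = (1.7607,-1.3213)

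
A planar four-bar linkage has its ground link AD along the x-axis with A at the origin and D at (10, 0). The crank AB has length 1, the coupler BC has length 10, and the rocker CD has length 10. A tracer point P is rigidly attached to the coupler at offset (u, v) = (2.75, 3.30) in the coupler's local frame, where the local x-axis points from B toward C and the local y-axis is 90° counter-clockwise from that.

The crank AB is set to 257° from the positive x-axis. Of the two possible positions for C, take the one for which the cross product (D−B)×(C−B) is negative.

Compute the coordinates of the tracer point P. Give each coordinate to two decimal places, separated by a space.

4.06 -1.23

A=(0,0), D=(10.00,0)
B = A + 1.00·(cos257°, sin257°) = (-0.2250, -0.9744)
|BD| = 10.2713
circle(B,10.00) ∩ circle(D,10.00): a=5.1356, h=8.5805
  candidates: C₊=(4.0735,8.0546) cross=88.133; C₋=(5.7015,-9.0290) cross=-88.133
  mode - wants cross < 0 → take C=(5.7015,-9.0290) (cross=-88.133)
ex = (C−B)/|BC| = (0.5926,-0.8055); ey = (0.8055,0.5926)
P = B + 2.75·ex + 3.30·ey = (4.0629,-1.2337)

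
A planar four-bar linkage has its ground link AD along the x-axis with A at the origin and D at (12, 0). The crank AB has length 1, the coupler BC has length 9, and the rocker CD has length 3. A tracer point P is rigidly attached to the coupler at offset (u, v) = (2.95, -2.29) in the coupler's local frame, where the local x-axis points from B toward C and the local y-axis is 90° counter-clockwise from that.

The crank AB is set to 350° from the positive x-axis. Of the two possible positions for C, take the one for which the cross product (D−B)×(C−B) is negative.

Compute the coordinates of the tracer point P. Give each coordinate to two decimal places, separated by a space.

A=(0,0), D=(12.00,0)
B = A + 1.00·(cos350°, sin350°) = (0.9848, -0.1736)
|BD| = 11.0166
circle(B,9.00) ∩ circle(D,3.00): a=8.7761, h=1.9951
  candidates: C₊=(9.7284,1.9595) cross=21.979; C₋=(9.7913,-2.0301) cross=-21.979
  mode - wants cross < 0 → take C=(9.7913,-2.0301) (cross=-21.979)
ex = (C−B)/|BC| = (0.9785,-0.2063); ey = (0.2063,0.9785)
P = B + 2.95·ex + -2.29·ey = (3.3990,-3.0229)

3.40 -3.02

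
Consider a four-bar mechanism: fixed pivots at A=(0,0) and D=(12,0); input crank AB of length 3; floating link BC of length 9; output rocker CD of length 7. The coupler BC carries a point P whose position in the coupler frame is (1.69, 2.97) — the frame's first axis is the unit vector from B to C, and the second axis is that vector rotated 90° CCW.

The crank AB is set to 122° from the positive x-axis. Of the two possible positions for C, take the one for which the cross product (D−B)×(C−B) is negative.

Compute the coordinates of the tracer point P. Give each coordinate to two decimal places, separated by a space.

1.54 3.91

A=(0,0), D=(12.00,0)
B = A + 3.00·(cos122°, sin122°) = (-1.5898, 2.5441)
|BD| = 13.8259
circle(B,9.00) ∩ circle(D,7.00): a=8.0702, h=3.9840
  candidates: C₊=(7.0757,4.9751) cross=55.082; C₋=(5.6095,-2.8568) cross=-55.082
  mode - wants cross < 0 → take C=(5.6095,-2.8568) (cross=-55.082)
ex = (C−B)/|BC| = (0.7999,-0.6001); ey = (0.6001,0.7999)
P = B + 1.69·ex + 2.97·ey = (1.5444,3.9057)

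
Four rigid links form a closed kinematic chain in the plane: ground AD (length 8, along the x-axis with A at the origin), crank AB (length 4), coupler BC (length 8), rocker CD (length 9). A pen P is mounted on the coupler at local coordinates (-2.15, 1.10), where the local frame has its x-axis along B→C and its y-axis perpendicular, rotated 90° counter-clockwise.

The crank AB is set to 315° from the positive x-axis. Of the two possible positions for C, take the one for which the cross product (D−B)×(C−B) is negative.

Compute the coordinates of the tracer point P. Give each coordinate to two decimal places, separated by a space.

A=(0,0), D=(8.00,0)
B = A + 4.00·(cos315°, sin315°) = (2.8284, -2.8284)
|BD| = 5.8945
circle(B,8.00) ∩ circle(D,9.00): a=1.5052, h=7.8571
  candidates: C₊=(0.3789,4.7873) cross=46.314; C₋=(7.9192,-8.9996) cross=-46.314
  mode - wants cross < 0 → take C=(7.9192,-8.9996) (cross=-46.314)
ex = (C−B)/|BC| = (0.6363,-0.7714); ey = (0.7714,0.6363)
P = B + -2.15·ex + 1.10·ey = (2.3088,-0.4699)

2.31 -0.47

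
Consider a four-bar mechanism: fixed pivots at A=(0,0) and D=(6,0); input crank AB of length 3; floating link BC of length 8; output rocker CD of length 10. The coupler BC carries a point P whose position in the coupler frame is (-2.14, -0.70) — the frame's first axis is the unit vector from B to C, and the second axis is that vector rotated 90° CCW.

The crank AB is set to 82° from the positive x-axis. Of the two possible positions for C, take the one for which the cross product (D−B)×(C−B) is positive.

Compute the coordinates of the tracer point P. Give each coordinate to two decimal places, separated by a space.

-0.06 0.77

A=(0,0), D=(6.00,0)
B = A + 3.00·(cos82°, sin82°) = (0.4175, 2.9708)
|BD| = 6.3237
circle(B,8.00) ∩ circle(D,10.00): a=0.3155, h=7.9938
  candidates: C₊=(4.4514,9.8794) cross=50.551; C₋=(-3.0594,-4.2341) cross=-50.551
  mode + wants cross > 0 → take C=(4.4514,9.8794) (cross=50.551)
ex = (C−B)/|BC| = (0.5042,0.8636); ey = (-0.8636,0.5042)
P = B + -2.14·ex + -0.70·ey = (-0.0570,0.7698)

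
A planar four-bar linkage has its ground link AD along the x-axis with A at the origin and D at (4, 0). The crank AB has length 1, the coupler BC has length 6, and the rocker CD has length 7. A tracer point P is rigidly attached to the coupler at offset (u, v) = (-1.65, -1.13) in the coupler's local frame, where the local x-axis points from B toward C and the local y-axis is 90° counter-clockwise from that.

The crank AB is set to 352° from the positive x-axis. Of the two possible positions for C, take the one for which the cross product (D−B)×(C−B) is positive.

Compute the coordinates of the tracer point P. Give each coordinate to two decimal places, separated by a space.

A=(0,0), D=(4.00,0)
B = A + 1.00·(cos352°, sin352°) = (0.9903, -0.1392)
|BD| = 3.0129
circle(B,6.00) ∩ circle(D,7.00): a=-0.6509, h=5.9646
  candidates: C₊=(0.0646,5.7890) cross=17.971; C₋=(0.6156,-6.1275) cross=-17.971
  mode + wants cross > 0 → take C=(0.0646,5.7890) (cross=17.971)
ex = (C−B)/|BC| = (-0.1543,0.9880); ey = (-0.9880,-0.1543)
P = B + -1.65·ex + -1.13·ey = (2.3613,-1.5951)

2.36 -1.60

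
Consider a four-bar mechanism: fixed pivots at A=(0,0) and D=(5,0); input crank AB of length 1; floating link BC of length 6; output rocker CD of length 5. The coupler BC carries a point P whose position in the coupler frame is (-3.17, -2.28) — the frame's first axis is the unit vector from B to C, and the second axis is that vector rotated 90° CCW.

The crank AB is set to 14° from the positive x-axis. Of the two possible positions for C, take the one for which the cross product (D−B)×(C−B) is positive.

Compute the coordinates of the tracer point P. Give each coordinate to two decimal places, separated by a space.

0.83 -3.66

A=(0,0), D=(5.00,0)
B = A + 1.00·(cos14°, sin14°) = (0.9703, 0.2419)
|BD| = 4.0370
circle(B,6.00) ∩ circle(D,5.00): a=3.3809, h=4.9568
  candidates: C₊=(4.6422,4.9872) cross=20.010; C₋=(4.0481,-4.9085) cross=-20.010
  mode + wants cross > 0 → take C=(4.6422,4.9872) (cross=20.010)
ex = (C−B)/|BC| = (0.6120,0.7909); ey = (-0.7909,0.6120)
P = B + -3.17·ex + -2.28·ey = (0.8335,-3.6605)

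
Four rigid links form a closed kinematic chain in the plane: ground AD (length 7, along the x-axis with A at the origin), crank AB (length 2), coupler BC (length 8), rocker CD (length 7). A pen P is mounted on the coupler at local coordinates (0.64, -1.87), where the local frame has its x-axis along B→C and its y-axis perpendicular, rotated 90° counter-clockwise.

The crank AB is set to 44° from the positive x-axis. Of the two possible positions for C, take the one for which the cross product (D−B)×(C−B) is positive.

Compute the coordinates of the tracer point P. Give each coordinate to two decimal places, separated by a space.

A=(0,0), D=(7.00,0)
B = A + 2.00·(cos44°, sin44°) = (1.4387, 1.3893)
|BD| = 5.7322
circle(B,8.00) ∩ circle(D,7.00): a=4.1745, h=6.8245
  candidates: C₊=(7.1428,6.9985) cross=39.119; C₋=(3.8347,-6.2435) cross=-39.119
  mode + wants cross > 0 → take C=(7.1428,6.9985) (cross=39.119)
ex = (C−B)/|BC| = (0.7130,0.7012); ey = (-0.7012,0.7130)
P = B + 0.64·ex + -1.87·ey = (3.2062,0.5047)

3.21 0.50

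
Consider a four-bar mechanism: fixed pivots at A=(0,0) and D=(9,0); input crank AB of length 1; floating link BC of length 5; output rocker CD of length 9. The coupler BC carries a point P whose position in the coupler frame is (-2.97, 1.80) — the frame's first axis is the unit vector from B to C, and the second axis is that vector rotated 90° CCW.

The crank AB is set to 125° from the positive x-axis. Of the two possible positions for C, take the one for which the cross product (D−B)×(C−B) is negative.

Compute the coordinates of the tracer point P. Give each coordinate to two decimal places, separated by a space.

A=(0,0), D=(9.00,0)
B = A + 1.00·(cos125°, sin125°) = (-0.5736, 0.8192)
|BD| = 9.6086
circle(B,5.00) ∩ circle(D,9.00): a=1.8902, h=4.6289
  candidates: C₊=(1.7044,5.2701) cross=44.477; C₋=(0.9151,-3.9541) cross=-44.477
  mode - wants cross < 0 → take C=(0.9151,-3.9541) (cross=-44.477)
ex = (C−B)/|BC| = (0.2977,-0.9546); ey = (0.9546,0.2977)
P = B + -2.97·ex + 1.80·ey = (0.2605,4.1904)

0.26 4.19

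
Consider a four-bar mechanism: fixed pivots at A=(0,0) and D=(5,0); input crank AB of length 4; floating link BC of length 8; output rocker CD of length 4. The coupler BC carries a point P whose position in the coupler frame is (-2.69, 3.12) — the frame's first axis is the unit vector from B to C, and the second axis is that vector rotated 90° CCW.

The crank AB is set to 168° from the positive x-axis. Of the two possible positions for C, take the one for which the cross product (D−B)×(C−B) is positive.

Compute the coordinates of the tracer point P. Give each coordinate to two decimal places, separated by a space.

A=(0,0), D=(5.00,0)
B = A + 4.00·(cos168°, sin168°) = (-3.9126, 0.8316)
|BD| = 8.9513
circle(B,8.00) ∩ circle(D,4.00): a=7.1568, h=3.5749
  candidates: C₊=(3.5454,3.7261) cross=32.000; C₋=(2.8811,-3.3927) cross=-32.000
  mode + wants cross > 0 → take C=(3.5454,3.7261) (cross=32.000)
ex = (C−B)/|BC| = (0.9323,0.3618); ey = (-0.3618,0.9323)
P = B + -2.69·ex + 3.12·ey = (-7.5492,2.7670)

-7.55 2.77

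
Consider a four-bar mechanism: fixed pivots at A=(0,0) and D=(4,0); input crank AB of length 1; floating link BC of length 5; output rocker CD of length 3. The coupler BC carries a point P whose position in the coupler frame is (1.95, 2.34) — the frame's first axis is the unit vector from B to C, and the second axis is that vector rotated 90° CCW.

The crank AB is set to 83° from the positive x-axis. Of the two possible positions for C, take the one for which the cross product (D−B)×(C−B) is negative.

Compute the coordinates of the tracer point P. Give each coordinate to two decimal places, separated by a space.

3.17 0.94

A=(0,0), D=(4.00,0)
B = A + 1.00·(cos83°, sin83°) = (0.1219, 0.9925)
|BD| = 4.0031
circle(B,5.00) ∩ circle(D,3.00): a=4.0000, h=3.0000
  candidates: C₊=(4.7408,2.9071) cross=12.009; C₋=(3.2531,-2.9055) cross=-12.009
  mode - wants cross < 0 → take C=(3.2531,-2.9055) (cross=-12.009)
ex = (C−B)/|BC| = (0.6263,-0.7796); ey = (0.7796,0.6263)
P = B + 1.95·ex + 2.34·ey = (3.1674,0.9377)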